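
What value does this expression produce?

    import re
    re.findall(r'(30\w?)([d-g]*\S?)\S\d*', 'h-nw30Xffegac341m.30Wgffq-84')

[('30X', 'ffega'), ('30W', 'gffq')]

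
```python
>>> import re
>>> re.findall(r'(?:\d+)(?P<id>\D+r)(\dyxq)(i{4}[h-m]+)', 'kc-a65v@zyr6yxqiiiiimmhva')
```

The pattern matches one or more of a digit (non-capturing group); then one or more of a non-digit, then the literal 'r' (captured as 'id'); then a digit, then the literal 'yxq' (captured); then exactly 4 of a literal 'i', then one or more of a character in [h-m] (captured).
3 groups means the one result is a tuple of 3 captured strings — 1 here.

[('v@zyr', '6yxq', 'iiiiimmh')]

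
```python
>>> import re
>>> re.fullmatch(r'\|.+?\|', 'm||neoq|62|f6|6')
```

None

For `fullmatch`, every character of the input must be accounted for by the pattern.
Here the string isn't matched end-to-end, so the call returns None.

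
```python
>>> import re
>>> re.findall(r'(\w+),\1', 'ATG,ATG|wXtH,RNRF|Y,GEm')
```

The backreference `\1` re-matches whatever the first group consumed, character for character.
Walking the string: at [0:7] match 'ATG,ATG', group 1 = 'ATG'.
`findall` collects group 1 from the one match (1 total).

['ATG']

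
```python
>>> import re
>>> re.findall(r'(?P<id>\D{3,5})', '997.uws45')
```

['.uws']

This matches 3 to 5 of a non-digit (captured as 'id').
Walking the string: at [3:7] match '.uws', group 1 = '.uws'.
With a single group, `findall` returns only what that group captured — 1 item.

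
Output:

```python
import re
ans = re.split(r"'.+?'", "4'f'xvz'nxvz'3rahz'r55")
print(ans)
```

['4', 'xvz', "3rahz'r55"]

The `?` after the quantifier makes it lazy — it takes as little as possible before letting the rest of the pattern try.
Matches to split on: at [1:4] → "'f'"; at [7:13] → "'nxvz'".
Splitting on the pattern gives 3 pieces.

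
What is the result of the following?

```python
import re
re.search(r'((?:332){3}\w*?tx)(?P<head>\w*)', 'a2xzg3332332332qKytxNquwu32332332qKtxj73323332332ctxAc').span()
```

(6, 54)

Pattern: the literal '332' repeated 3 times, then zero or more of a word character (lazy), then the literal 'tx' (captured); then zero or more of a word character (captured as 'head').
`re.search` tries every starting position until one works.
The match spans [6:54] → '332332332qKytxNquwu32332332qKtxj73323332332ctxAc'.
Captured: group 1 = '332332332qKytx', group 2 = 'Nquwu32332332qKtxj73323332332ctxAc'.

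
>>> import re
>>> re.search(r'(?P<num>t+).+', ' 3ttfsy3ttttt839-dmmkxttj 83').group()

'ttfsy3ttttt839-dmmkxttj 83'

Pattern: one or more of a literal 't' (captured as 'num'); then one or more of any character.
Unlike `match`, `search` isn't anchored — it looks for the pattern anywhere in the string.
The match spans [2:28] → 'ttfsy3ttttt839-dmmkxttj 83'.
Captured: group 1 = 'tt'.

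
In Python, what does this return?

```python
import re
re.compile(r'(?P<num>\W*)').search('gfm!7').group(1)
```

''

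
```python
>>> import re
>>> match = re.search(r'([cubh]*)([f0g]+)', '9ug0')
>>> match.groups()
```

('u', 'g0')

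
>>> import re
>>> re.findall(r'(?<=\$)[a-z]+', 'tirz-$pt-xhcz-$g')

Because the assertion is zero-width, the text it checks is not consumed and won't appear in the result.
`findall` yields the raw match text (2 of them) because the pattern has no groups.

['pt', 'g']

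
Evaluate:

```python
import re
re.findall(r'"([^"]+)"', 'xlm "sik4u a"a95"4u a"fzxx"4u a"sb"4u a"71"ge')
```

Scanning left to right: at [4:13] match '"sik4u a"', group 1 = 'sik4u a'; at [16:22] match '"4u a"', group 1 = '4u a'; at [26:32] match '"4u a"', group 1 = '4u a'; at [34:40] match '"4u a"', group 1 = '4u a'.
`findall` collects group 1 from each match (4 total).

['sik4u a', '4u a', '4u a', '4u a']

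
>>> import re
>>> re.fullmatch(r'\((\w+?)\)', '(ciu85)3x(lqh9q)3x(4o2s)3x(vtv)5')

`fullmatch` succeeds only if the pattern covers the string from start to end.
Here the pattern can't cover the whole string, so the call returns None.

None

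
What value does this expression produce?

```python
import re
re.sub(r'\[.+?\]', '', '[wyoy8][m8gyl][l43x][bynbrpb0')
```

'[bynbrpb0'

Each match is replaced by ''.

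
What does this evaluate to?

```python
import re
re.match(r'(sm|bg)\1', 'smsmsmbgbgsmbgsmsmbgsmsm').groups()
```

The match spans [0:4] → 'smsm'.
Captured: group 1 = 'sm'.

('sm',)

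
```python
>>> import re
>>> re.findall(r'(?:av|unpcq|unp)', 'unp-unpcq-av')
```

The regex engine tests alternatives in the order written; an earlier branch that matches wins even if a later one would match more.
Matches: at [0:3] → 'unp'; at [4:9] → 'unpcq'; at [10:12] → 'av'.
With no groups in the pattern, `findall` gives back each whole match — 3 here.

['unp', 'unpcq', 'av']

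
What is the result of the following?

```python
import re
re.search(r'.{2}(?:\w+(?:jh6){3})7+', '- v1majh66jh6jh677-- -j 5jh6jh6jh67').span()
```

(22, 35)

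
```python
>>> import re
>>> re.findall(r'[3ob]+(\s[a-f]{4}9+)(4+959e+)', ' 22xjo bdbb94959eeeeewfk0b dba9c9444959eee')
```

[(' bdbb9', '4959eeeee')]

The pattern matches one or more of one of [3ob]; then whitespace, then exactly 4 of a character in [a-f], then one or more of the literal '9' (captured); then one or more of the literal '4', then the literal '959', then one or more of the literal 'e' (captured).
Scanning left to right: at [5:21] match 'o bdbb94959eeeee', groups = (' bdbb9', '4959eeeee').
Multiple groups make `findall` return tuples — one 2-tuple for the one match.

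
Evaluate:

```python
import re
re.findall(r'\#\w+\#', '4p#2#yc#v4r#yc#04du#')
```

Scanning left to right: at [2:5] → '#2#'; at [7:12] → '#v4r#'; at [14:20] → '#04du#'.
With no groups in the pattern, `findall` gives back each whole match — 3 here.

['#2#', '#v4r#', '#04du#']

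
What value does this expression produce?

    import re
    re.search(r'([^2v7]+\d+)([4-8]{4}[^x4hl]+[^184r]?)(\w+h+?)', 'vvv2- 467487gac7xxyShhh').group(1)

The match spans [4:23] → '- 467487gac7xxyShhh'.
Captured: group 1 = '- 46', group 2 = '7487gac7x', group 3 = 'xyShhh'.

'- 46'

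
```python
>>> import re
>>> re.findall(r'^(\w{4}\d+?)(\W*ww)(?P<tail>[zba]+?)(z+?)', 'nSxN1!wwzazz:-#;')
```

[('nSxN1', '!ww', 'za', 'z')]

A `+?`/`*?`/`{m,n}?` starts at its minimum and grows only as far as needed for what follows to match.
4 groups means the one result is a tuple of 4 captured strings — 1 here.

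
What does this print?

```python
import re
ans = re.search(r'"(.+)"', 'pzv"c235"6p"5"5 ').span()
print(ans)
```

(3, 14)

`re.search` tries every starting position until one works.
The match spans [3:14] → '"c235"6p"5"'.
Captured: group 1 = 'c235"6p"5'.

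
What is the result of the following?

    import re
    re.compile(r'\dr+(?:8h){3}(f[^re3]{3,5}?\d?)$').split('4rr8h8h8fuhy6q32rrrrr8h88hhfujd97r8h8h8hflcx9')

The pattern matches a digit, then one or more of the literal 'r', then the literal '8h' repeated 3 times; then a literal 'f', then 3 to 5 of any character except [re3] (lazy), then optionally a digit (captured); then anchored at the end.
Matches to split on: at [32:45] → '7r8h8h8hflcx9'.
`re.split` interleaves the captured-group text with the surrounding fragments.

['4rr8h8h8fuhy6q32rrrrr8h88hhfujd9', 'flcx9', '']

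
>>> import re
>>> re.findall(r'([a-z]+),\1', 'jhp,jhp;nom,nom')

['jhp', 'nom']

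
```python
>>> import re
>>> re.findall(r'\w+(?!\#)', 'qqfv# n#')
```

['qqf']

The negative lookaround is zero-width — it rules out positions where the adjacent text would match, without consuming anything.
No capturing groups, so `findall` returns the 1 full match string.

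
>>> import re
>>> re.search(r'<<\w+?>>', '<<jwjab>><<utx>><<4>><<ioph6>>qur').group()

'<<jwjab>>'

The match spans [0:9] → '<<jwjab>>'.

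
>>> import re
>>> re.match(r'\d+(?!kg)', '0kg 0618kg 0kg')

`match` is anchored at position 0; if the pattern doesn't fit there, it returns None.
Here the string doesn't start with a match, so the call returns None.

None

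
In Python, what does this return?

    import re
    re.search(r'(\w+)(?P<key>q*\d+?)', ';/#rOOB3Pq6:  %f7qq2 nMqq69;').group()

'rOOB3Pq6'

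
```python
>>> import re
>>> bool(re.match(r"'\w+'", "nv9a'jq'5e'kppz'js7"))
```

With `match`, the pattern is implicitly anchored at the beginning.
Here position 0 doesn't satisfy it, so the call returns None, and `bool(None)` is False.

False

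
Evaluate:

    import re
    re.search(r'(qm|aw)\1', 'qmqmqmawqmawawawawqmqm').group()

`\1` is not a pattern — it's the concrete string captured by group 1, re-applied verbatim.
`re.search` tries every starting position until one works.
The match spans [0:4] → 'qmqm'.
Captured: group 1 = 'qm'.

'qmqm'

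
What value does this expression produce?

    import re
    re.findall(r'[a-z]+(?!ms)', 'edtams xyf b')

['edtams', 'xyf', 'b']

The negative lookaround is zero-width — it rules out positions where the adjacent text would match, without consuming anything.
Walking the string: at [0:6] → 'edtams'; at [7:10] → 'xyf'; at [11:12] → 'b'.
With no groups in the pattern, `findall` gives back each whole match — 3 here.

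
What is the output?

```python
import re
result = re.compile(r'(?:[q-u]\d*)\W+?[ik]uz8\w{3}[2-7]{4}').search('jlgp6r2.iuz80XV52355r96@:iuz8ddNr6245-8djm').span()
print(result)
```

(5, 19)

Pattern: a character in [q-u], then zero or more of a digit (non-capturing group); then one or more of a non-word character (lazy); then one of [ik]; then the literal 'uz8', then exactly 3 of a word character, then exactly 4 of a character in [2-7].
`search` walks the string left to right and returns the first match it finds.
The match spans [5:19] → 'r2.iuz80XV5235'.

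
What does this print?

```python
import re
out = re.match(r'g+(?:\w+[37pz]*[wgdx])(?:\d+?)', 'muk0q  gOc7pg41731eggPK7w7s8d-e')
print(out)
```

None

This matches one or more of a literal 'g'; then one or more of a word character, then zero or more of one of [37pz], then one of [wgdx] (non-capturing group); then one or more of a digit (lazy) (non-capturing group).
`re.match` only tries the pattern at the start of the string.
Here the string doesn't start with a match, so the call returns None.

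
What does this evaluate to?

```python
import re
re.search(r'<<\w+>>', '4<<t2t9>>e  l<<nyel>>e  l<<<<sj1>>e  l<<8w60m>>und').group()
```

'<<t2t9>>'

`re.search` scans for the first position where the pattern succeeds.
The match spans [1:9] → '<<t2t9>>'.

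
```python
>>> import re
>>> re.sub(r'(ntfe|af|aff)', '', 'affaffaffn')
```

Branches in `(...|...)` are attempted left-to-right; the first branch that allows the whole pattern to succeed is taken.
Matches: at [0:2] → 'af'; at [3:5] → 'af'; at [6:8] → 'af'.
`sub` substitutes '' at each match site.

'fffn'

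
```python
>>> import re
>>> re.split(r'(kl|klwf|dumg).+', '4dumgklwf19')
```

`re.split` interleaves the captured-group text with the surrounding fragments.

['4', 'dumg', '']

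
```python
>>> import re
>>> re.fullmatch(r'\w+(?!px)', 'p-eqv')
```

Because the assertion is negative and zero-width, positions next to the forbidden text are skipped.
`re.fullmatch` is like wrapping the pattern in `^…$` (in single-line mode).
Here the pattern can't cover the whole string, so the call returns None.

None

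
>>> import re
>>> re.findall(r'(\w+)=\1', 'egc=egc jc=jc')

['egc', 'jc']

A backreference is literal: `\1` must see the identical characters the first group matched.
Matches: at [0:7] match 'egc=egc', group 1 = 'egc'; at [8:13] match 'jc=jc', group 1 = 'jc'.
One capturing group, so `findall` returns just the captured substring from each match — 2 in all.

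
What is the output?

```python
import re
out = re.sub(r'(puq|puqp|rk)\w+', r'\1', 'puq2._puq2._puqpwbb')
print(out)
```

puq._puq._puq

Branches in `(...|...)` are attempted left-to-right; the first branch that allows the whole pattern to succeed is taken.
The replacement refers to a captured group, so each match is rewritten using its own captured text.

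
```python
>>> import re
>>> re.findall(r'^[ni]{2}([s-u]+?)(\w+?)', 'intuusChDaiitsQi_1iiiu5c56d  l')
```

[('t', 'u')]

The `?` after the quantifier makes it lazy — it takes as little as possible before letting the rest of the pattern try.
2 groups means the one result is a tuple of 2 captured strings — 1 here.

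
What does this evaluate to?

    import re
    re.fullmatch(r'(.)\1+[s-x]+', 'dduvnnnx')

None

For `fullmatch`, every character of the input must be accounted for by the pattern.
Here the string isn't matched end-to-end, so the call returns None.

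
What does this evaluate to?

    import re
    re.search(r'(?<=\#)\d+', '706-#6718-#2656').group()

'6718'

The positive lookaround only admits positions where the adjacent text matches; those characters stay outside the span.
Unlike `match`, `search` isn't anchored — it looks for the pattern anywhere in the string.
The match spans [5:9] → '6718'.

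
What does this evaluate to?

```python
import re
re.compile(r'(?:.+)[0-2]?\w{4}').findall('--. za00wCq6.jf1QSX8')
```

['--. za00wCq6.jf1QSX8']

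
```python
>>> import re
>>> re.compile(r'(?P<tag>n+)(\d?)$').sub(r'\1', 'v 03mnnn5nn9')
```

`\1` in the replacement pulls in group 1's text for each match.

'v 03mnnn5nn'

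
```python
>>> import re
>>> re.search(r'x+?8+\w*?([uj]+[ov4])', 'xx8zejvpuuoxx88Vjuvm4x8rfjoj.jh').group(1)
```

'jv'

The match spans [0:7] → 'xx8zejv'.
Captured: group 1 = 'jv'.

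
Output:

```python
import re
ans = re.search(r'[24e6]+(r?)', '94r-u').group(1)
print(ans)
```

The pattern matches one or more of one of [24e6]; then optionally a literal 'r' (captured).
`search` walks the string left to right and returns the first match it finds.
The match spans [1:3] → '4r'.
Captured: group 1 = 'r'.

r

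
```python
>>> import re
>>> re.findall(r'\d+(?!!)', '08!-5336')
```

A negative assertion filters positions out without eating any characters.
Scanning left to right: at [0:1] → '0'; at [4:8] → '5336'.
With no groups in the pattern, `findall` gives back each whole match — 2 here.

['0', '5336']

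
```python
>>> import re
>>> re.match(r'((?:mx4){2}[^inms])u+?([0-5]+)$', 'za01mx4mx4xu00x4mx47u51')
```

None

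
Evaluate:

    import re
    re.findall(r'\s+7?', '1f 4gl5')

[' ']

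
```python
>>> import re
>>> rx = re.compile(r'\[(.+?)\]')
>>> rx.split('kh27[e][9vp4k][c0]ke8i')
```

['kh27', 'e', '', '9vp4k', '', 'c0', 'ke8i']

Matches to split on: at [4:7] → '[e]'; at [7:14] → '[9vp4k]'; at [14:18] → '[c0]'.
`re.split` interleaves the captured-group text with the surrounding fragments.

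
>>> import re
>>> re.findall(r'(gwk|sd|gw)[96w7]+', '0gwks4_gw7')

Matches: at [7:10] match 'gw7', group 1 = 'gw'.
With a single group, `findall` returns only what that group captured — 1 item.

['gw']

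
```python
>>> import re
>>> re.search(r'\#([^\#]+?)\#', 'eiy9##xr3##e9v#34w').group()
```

'#xr3#'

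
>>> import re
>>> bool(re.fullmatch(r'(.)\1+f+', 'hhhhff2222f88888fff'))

`re.fullmatch` is like wrapping the pattern in `^…$` (in single-line mode).
Here there's no way to consume every character, so the call returns None, and `bool(None)` is False.

False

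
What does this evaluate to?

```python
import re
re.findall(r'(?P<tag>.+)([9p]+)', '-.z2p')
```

[('-.z2', 'p')]

`findall` packs the 2 group values into a tuple for every match.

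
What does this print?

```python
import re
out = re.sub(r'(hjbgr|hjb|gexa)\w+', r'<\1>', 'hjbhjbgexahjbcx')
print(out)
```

<hjb>

Matches: at [0:15] → 'hjbhjbgexahjbcx'.
`\1` in the replacement pulls in group 1's text for each match.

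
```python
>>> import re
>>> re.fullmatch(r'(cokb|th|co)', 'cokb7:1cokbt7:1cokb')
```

None

For `fullmatch`, every character of the input must be accounted for by the pattern.
Here the string isn't matched end-to-end, so the call returns None.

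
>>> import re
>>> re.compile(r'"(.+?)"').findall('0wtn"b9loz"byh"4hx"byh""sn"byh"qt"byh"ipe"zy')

Lazy quantifiers expand one character at a time until the remainder of the pattern can match.
`findall` collects group 1 from each match (5 total).

['b9loz', '4hx', '"sn', 'qt', 'ipe']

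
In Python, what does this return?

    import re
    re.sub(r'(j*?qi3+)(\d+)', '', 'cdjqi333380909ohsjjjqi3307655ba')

'cdohsba'

Every occurrence is swapped for ''.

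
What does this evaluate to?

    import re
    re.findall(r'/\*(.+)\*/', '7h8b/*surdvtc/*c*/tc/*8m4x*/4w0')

Scanning left to right: at [4:28] match '/*surdvtc/*c*/tc/*8m4x*/', group 1 = 'surdvtc/*c*/tc/*8m4x'.
One capturing group, so `findall` returns just the captured substring from the one match — 1 in all.

['surdvtc/*c*/tc/*8m4x']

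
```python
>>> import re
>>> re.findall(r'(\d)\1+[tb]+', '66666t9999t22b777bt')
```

['6', '9', '2', '7']

A backreference is literal: `\1` must see the identical characters the first group matched.
Because there's exactly one group, `findall` drops the full match and keeps group 1 from each hit.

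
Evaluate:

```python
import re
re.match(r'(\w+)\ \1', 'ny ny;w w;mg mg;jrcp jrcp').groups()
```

('ny',)

A backreference is literal: `\1` must see the identical characters the first group matched.
`re.match` won't scan ahead — the pattern has to work from the very first character.
The match spans [0:5] → 'ny ny'.
Captured: group 1 = 'ny'.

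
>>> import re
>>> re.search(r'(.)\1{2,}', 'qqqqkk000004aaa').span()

A backreference is literal: `\1` must see the identical characters the first group matched.
`re.search` tries every starting position until one works.
The match spans [0:4] → 'qqqq'.
Captured: group 1 = 'q'.

(0, 4)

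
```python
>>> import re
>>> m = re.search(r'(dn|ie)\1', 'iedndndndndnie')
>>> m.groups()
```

('dn',)

The match spans [2:6] → 'dndn'.
Captured: group 1 = 'dn'.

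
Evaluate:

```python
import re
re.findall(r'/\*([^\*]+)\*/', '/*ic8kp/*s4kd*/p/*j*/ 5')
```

['s4kd', 'j']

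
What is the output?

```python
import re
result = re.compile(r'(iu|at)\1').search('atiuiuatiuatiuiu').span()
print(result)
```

(2, 6)

`\1` has to match the exact text group 1 already captured.
The match spans [2:6] → 'iuiu'.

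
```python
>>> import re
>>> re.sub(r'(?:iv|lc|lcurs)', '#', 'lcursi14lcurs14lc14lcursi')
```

'#ursi14#urs14#14#ursi'

Alternation isn't longest-match — the leftmost alternative that fits at this position is chosen.
Every occurrence is swapped for '#'.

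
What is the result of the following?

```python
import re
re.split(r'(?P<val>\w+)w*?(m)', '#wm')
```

['#', 'w', 'm', '']

Pattern: one or more of a word character (captured as 'val'); then zero or more of a literal 'w' (lazy); then a literal 'm' (captured).
Matches to split on: at [1:3] → 'wm'.
With a capturing group present, the delimiter's captured portion is kept in the result list.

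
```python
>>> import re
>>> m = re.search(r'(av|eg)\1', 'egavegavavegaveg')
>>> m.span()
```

After group 1 captures some text, `\1` only succeeds where that same text appears again.
The match spans [6:10] → 'avav'.

(6, 10)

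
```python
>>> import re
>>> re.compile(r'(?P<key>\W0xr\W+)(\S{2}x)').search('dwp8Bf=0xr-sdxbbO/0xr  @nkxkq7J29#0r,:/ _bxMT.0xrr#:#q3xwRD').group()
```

'=0xr-sdx'

The match spans [6:14] → '=0xr-sdx'.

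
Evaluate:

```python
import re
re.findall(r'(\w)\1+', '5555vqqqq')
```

A backreference is literal: `\1` must see the identical characters the first group matched.
Walking the string: at [0:4] match '5555', group 1 = '5'; at [5:9] match 'qqqq', group 1 = 'q'.
`findall` collects group 1 from each match (2 total).

['5', 'q']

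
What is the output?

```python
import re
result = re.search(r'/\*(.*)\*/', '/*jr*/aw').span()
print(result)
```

(0, 6)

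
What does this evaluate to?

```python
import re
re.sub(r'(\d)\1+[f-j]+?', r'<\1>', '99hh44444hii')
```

`\1` has to match the exact text group 1 already captured.
`\1` in the replacement pulls in group 1's text for each match.

'<9>h<4>ii'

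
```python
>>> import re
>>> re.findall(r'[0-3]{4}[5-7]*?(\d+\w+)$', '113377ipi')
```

['77ipi']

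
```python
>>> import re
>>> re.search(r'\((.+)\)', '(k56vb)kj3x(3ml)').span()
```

The match spans [0:16] → '(k56vb)kj3x(3ml)'.

(0, 16)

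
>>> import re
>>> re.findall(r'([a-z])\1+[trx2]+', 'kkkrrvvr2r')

['k', 'v']

The backreference `\1` re-matches whatever the first group consumed, character for character.
`findall` collects group 1 from each match (2 total).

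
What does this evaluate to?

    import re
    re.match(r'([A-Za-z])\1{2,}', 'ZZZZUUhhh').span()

(0, 4)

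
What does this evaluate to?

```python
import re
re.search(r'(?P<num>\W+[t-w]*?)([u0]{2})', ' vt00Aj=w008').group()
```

' vt00'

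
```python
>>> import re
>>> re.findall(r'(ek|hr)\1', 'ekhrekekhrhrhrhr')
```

`\1` is not a pattern — it's the concrete string captured by group 1, re-applied verbatim.
Because there's exactly one group, `findall` drops the full match and keeps group 1 from each hit.

['ek', 'hr', 'hr']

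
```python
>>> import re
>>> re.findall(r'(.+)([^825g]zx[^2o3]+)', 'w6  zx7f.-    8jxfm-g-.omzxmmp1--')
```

[('w6  zx7f.-    8jxfm-g-.o', 'mzxmmp1--')]

With 2 capturing groups, `findall` returns a 2-tuple per match.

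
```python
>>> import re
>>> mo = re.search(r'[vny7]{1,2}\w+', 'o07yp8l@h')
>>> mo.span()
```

Pattern: 1 to 2 of one of [vny7]; then one or more of a word character.
`search` walks the string left to right and returns the first match it finds.
The match spans [2:7] → '7yp8l'.

(2, 7)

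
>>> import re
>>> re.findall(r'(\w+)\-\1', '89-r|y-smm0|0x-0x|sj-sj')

['0x', 'sj']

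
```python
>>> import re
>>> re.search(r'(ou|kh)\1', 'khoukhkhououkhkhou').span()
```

After group 1 captures some text, `\1` only succeeds where that same text appears again.
The match spans [4:8] → 'khkh'.

(4, 8)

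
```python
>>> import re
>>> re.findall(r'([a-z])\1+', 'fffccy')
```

The backreference `\1` re-matches whatever the first group consumed, character for character.
Matches: at [0:3] match 'fff', group 1 = 'f'; at [3:5] match 'cc', group 1 = 'c'.
`findall` collects group 1 from each match (2 total).

['f', 'c']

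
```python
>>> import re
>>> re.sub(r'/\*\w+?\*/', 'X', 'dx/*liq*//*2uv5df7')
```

'dxX/*2uv5df7'

Matches: at [2:9] → '/*liq*/'.
Every occurrence is swapped for 'X'.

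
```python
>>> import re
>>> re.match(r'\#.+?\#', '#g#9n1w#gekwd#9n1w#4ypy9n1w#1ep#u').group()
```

With `match`, the pattern is implicitly anchored at the beginning.
The match spans [0:3] → '#g#'.

'#g#'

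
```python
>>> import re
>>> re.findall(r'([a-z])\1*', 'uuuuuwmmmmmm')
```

`\1` is not a pattern — it's the concrete string captured by group 1, re-applied verbatim.
Matches: at [0:5] match 'uuuuu', group 1 = 'u'; at [5:6] match 'w', group 1 = 'w'; at [6:12] match 'mmmmmm', group 1 = 'm'.
With a single group, `findall` returns only what that group captured — 3 items.

['u', 'w', 'm']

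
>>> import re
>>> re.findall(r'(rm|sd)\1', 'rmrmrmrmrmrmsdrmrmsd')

['rm', 'rm', 'rm', 'rm']

A backreference is literal: `\1` must see the identical characters the first group matched.
`findall` collects group 1 from each match (4 total).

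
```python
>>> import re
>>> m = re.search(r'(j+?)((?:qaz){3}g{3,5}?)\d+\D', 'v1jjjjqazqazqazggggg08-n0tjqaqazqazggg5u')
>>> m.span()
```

The match spans [2:23] → 'jjjjqazqazqazggggg08-'.

(2, 23)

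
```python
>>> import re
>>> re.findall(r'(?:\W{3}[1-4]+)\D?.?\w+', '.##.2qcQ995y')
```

['##.2qcQ995y']

The pattern matches exactly 3 of a non-word character, then one or more of a character in [1-4] (non-capturing group); then optionally a non-digit, then optionally any character, then one or more of a word character.
Walking the string: at [1:12] → '##.2qcQ995y'.
Since nothing is captured, `findall` lists the 1 matched substring directly.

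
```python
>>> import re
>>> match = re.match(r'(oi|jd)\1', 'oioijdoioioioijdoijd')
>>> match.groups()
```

A backreference is literal: `\1` must see the identical characters the first group matched.
`re.match` only tries the pattern at the start of the string.
The match spans [0:4] → 'oioi'.
Captured: group 1 = 'oi'.

('oi',)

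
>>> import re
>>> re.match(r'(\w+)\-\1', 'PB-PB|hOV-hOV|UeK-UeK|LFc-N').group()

'PB-PB'

`\1` has to match the exact text group 1 already captured.
`re.match` only tries the pattern at the start of the string.
The match spans [0:5] → 'PB-PB'.
Captured: group 1 = 'PB'.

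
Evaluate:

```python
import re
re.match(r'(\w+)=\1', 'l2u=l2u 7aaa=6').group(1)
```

The match spans [0:7] → 'l2u=l2u'.
Captured: group 1 = 'l2u'.

'l2u'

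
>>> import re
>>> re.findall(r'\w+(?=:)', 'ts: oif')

['ts']

The `(?=…)`/`(?<=…)` assertion just peeks at neighbouring text; it doesn't advance the match position.
No capturing groups, so `findall` returns the 1 full match string.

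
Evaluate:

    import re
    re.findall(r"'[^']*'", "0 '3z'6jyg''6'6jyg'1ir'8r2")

["'3z'", "''", "'6jyg'"]

Since nothing is captured, `findall` lists the 3 matched substrings directly.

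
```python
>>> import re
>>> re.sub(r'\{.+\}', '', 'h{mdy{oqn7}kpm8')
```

'hkpm8'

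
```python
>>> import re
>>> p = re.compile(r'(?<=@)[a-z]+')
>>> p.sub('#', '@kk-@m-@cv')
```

Because the assertion is zero-width, the text it checks is not consumed and won't appear in the result.
Matches: at [1:3] → 'kk'; at [5:6] → 'm'; at [8:10] → 'cv'.
Each match is replaced by '#'.

'@#-@#-@#'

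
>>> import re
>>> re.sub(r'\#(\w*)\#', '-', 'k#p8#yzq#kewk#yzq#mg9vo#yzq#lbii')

Every occurrence is swapped for '-'.

'k-yzq-yzq-yzq#lbii'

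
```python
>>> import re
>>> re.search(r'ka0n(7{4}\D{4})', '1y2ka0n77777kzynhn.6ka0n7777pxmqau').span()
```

The match spans [20:32] → 'ka0n7777pxmq'.

(20, 32)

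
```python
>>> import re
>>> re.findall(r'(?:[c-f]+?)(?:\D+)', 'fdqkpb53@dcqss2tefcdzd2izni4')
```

['fdqkpb', 'dcqss', 'efcdzd']

Pattern: one or more of a character in [c-f] (lazy) (non-capturing group); then one or more of a non-digit (non-capturing group).
Matches: at [0:6] → 'fdqkpb'; at [9:14] → 'dcqss'; at [16:22] → 'efcdzd'.
Since nothing is captured, `findall` lists the 3 matched substrings directly.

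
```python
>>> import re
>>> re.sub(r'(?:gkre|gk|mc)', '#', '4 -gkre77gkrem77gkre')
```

Alternation tries branches left to right and keeps the first one that lets the overall match succeed at that position.
Matches: at [3:7] → 'gkre'; at [9:13] → 'gkre'; at [16:20] → 'gkre'.
Each match is replaced by '#'.

'4 -#77#m77#'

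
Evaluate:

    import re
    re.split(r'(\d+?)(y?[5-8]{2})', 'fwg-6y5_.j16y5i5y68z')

['fwg-6y5_.j16y5i', '5', 'y68', 'z']

This matches one or more of a digit (lazy) (captured); then optionally the literal 'y', then exactly 2 of a character in [5-8] (captured).
The group in the pattern means `split` returns the separators' captures alongside the pieces.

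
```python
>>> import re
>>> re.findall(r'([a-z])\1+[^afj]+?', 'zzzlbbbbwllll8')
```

['z', 'b', 'l']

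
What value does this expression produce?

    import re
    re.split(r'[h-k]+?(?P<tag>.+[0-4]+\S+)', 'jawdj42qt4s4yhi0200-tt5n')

['', 'awdj42qt4s4yhi0200-tt5n', '']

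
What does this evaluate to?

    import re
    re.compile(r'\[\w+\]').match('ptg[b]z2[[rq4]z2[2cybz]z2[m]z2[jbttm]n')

With `match`, the pattern is implicitly anchored at the beginning.
Here position 0 doesn't satisfy it, so the call returns None.

None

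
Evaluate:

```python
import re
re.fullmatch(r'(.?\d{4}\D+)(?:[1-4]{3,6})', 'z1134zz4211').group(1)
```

This matches optionally any character, then exactly 4 of a digit, then one or more of a non-digit (captured); then 3 to 6 of a character in [1-4] (non-capturing group).
For `fullmatch`, every character of the input must be accounted for by the pattern.
The match spans [0:11] → 'z1134zz4211'.
Captured: group 1 = 'z1134zz'.

'z1134zz'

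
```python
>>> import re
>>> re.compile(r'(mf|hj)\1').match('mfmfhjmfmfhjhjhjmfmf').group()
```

'mfmf'

The backreference `\1` re-matches whatever the first group consumed, character for character.
With `match`, the pattern is implicitly anchored at the beginning.
The match spans [0:4] → 'mfmf'.
Captured: group 1 = 'mf'.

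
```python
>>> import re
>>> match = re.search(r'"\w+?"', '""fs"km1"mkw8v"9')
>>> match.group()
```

'"fs"'

`search` walks the string left to right and returns the first match it finds.
The match spans [1:5] → '"fs"'.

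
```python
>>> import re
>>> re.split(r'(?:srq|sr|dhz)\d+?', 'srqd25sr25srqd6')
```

Each match becomes a cut point; 2 segments remain.

['srqd25', '5srqd6']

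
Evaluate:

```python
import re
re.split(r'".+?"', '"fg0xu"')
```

['', '']

Matches to split on: at [0:7] → '"fg0xu"'.
The string is cut at each match, leaving 2 pieces.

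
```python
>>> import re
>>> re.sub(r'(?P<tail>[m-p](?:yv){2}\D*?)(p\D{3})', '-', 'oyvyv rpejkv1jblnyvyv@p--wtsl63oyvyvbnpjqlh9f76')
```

The pattern matches a character in [m-p], then the literal 'yv' repeated 2 times, then zero or more of a non-digit (lazy) (captured as 'tail'); then the literal 'p', then exactly 3 of a non-digit (captured).
Matches: at [0:11] → 'oyvyv rpejk'; at [16:26] → 'nyvyv@p--w'; at [31:42] → 'oyvyvbnpjql'.
`sub` substitutes '-' at each match site.

'-v1jbl-tsl63-h9f76'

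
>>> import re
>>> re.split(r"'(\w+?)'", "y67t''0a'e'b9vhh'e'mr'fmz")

Matches to split on: at [5:9] → "'0a'"; at [10:17] → "'b9vhh'"; at [18:22] → "'mr'".
The group in the pattern means `split` returns the separators' captures alongside the pieces.

["y67t'", '0a', 'e', 'b9vhh', 'e', 'mr', 'fmz']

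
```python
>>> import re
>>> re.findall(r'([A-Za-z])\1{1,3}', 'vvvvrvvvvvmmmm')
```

A backreference is literal: `\1` must see the identical characters the first group matched.
With a single group, `findall` returns only what that group captured — 3 items.

['v', 'v', 'm']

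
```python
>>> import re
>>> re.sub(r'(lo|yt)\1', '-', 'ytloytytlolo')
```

After group 1 captures some text, `\1` only succeeds where that same text appears again.
Matches: at [4:8] → 'ytyt'; at [8:12] → 'lolo'.
Every occurrence is swapped for '-'.

'ytlo--'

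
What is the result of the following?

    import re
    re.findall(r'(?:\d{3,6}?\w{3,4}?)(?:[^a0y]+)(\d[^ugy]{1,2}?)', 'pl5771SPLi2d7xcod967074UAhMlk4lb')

This matches 3 to 6 of a digit (lazy), then 3 to 4 of a word character (lazy) (non-capturing group); then one or more of any character except [a0y] (non-capturing group); then a digit, then 1 to 2 of any character except [ugy] (lazy) (captured).
Because the quantifier is non-greedy, it stops expanding at the earliest point where the rest of the pattern can succeed.
Walking the string: at [2:22] match '5771SPLi2d7xcod96707', group 1 = '07'.
With a single group, `findall` returns only what that group captured — 1 item.

['07']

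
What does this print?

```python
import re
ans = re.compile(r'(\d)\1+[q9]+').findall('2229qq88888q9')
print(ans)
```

['2', '8']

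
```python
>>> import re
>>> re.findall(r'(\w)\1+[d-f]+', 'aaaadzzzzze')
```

`\1` has to match the exact text group 1 already captured.
Scanning left to right: at [0:5] match 'aaaad', group 1 = 'a'; at [5:11] match 'zzzzze', group 1 = 'z'.
One capturing group, so `findall` returns just the captured substring from each match — 2 in all.

['a', 'z']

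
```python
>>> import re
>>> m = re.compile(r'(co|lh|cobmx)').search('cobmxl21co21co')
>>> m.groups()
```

The match spans [0:2] → 'co'.
Captured: group 1 = 'co'.

('co',)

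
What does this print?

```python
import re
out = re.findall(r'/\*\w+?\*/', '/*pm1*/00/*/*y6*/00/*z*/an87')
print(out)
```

['/*pm1*/', '/*y6*/', '/*z*/']

Scanning left to right: at [0:7] → '/*pm1*/'; at [11:17] → '/*y6*/'; at [19:24] → '/*z*/'.
Since nothing is captured, `findall` lists the 3 matched substrings directly.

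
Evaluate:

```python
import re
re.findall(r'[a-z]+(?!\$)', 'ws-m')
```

The negative lookaround is zero-width — it rules out positions where the adjacent text would match, without consuming anything.
No capturing groups, so `findall` returns the 2 full match strings.

['ws', 'm']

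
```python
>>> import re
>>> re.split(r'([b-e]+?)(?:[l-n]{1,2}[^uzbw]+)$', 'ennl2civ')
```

['', 'e', '']

This matches one or more of a character in [b-e] (lazy) (captured); then 1 to 2 of a character in [l-n], then one or more of any character except [uzbw] (non-capturing group); then anchored at the end.
Matches to split on: at [0:8] → 'ennl2civ'.
`re.split` interleaves the captured-group text with the surrounding fragments.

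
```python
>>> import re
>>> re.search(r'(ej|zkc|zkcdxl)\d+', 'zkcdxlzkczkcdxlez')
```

Here no position works, so the call returns None.

None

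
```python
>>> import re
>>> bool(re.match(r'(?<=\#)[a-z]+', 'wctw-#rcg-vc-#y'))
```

The `(?=…)`/`(?<=…)` assertion just peeks at neighbouring text; it doesn't advance the match position.
`match` is anchored at position 0; if the pattern doesn't fit there, it returns None.
Here the string doesn't start with a match, so the call returns None, and `bool(None)` is False.

False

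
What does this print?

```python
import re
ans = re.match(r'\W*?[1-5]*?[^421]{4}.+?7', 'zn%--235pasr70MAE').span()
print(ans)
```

(0, 13)

`re.match` only tries the pattern at the start of the string.
The match spans [0:13] → 'zn%--235pasr7'.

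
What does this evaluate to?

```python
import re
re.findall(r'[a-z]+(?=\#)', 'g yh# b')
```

['yh']

The positive lookaround only admits positions where the adjacent text matches; those characters stay outside the span.
Walking the string: at [2:4] → 'yh'.
Since nothing is captured, `findall` lists the 1 matched substring directly.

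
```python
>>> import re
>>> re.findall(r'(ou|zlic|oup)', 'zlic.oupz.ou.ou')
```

['zlic', 'ou', 'ou', 'ou']

The regex engine tests alternatives in the order written; an earlier branch that matches wins even if a later one would match more.
Matches: at [0:4] match 'zlic', group 1 = 'zlic'; at [5:7] match 'ou', group 1 = 'ou'; at [10:12] match 'ou', group 1 = 'ou'; at [13:15] match 'ou', group 1 = 'ou'.
`findall` collects group 1 from each match (4 total).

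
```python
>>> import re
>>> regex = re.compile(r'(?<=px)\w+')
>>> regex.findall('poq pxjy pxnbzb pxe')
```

Lookahead/lookbehind check context without consuming it, so the matched span excludes the asserted characters.
Walking the string: at [6:8] → 'jy'; at [11:15] → 'nbzb'; at [18:19] → 'e'.
`findall` yields the raw match text (3 of them) because the pattern has no groups.

['jy', 'nbzb', 'e']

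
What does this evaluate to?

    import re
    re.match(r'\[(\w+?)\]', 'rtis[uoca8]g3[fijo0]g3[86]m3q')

With `match`, the pattern is implicitly anchored at the beginning.
Here the string doesn't start with a match, so the call returns None.

None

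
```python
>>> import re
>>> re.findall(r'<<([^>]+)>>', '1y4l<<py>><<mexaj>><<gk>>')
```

['py', 'mexaj', 'gk']

One capturing group, so `findall` returns just the captured substring from each match — 3 in all.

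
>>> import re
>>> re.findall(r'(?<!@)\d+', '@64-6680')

A negative assertion filters positions out without eating any characters.
`findall` yields the raw match text (2 of them) because the pattern has no groups.

['4', '6680']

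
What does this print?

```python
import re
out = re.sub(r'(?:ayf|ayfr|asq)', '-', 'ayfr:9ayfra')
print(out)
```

Alternation tries branches left to right and keeps the first one that lets the overall match succeed at that position.
Matches: at [0:3] → 'ayf'; at [6:9] → 'ayf'.
`sub` substitutes '-' at each match site.

-r:9-ra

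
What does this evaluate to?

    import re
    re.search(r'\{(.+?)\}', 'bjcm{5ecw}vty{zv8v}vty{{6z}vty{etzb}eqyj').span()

(4, 10)

Lazy quantifiers expand one character at a time until the remainder of the pattern can match.
`re.search` tries every starting position until one works.
The match spans [4:10] → '{5ecw}'.
Captured: group 1 = '5ecw'.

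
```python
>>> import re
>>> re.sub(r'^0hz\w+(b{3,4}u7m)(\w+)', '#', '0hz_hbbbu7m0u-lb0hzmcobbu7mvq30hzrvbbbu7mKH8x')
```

'#-lb0hzmcobbu7mvq30hzrvbbbu7mKH8x'

This matches anchored at the start of the string; then the literal '0hz', then one or more of a word character; then 3 to 4 of the literal 'b', then the literal 'u7m' (captured); then one or more of a word character (captured).
Matches: at [0:13] → '0hz_hbbbu7m0u'.
Every occurrence is swapped for '#'.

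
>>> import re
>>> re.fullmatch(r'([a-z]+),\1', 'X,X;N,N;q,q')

None

For `fullmatch`, every character of the input must be accounted for by the pattern.
Here there's no way to consume every character, so the call returns None.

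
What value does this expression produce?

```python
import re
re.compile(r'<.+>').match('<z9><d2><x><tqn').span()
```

`match` is anchored at position 0; if the pattern doesn't fit there, it returns None.
The match spans [0:11] → '<z9><d2><x>'.

(0, 11)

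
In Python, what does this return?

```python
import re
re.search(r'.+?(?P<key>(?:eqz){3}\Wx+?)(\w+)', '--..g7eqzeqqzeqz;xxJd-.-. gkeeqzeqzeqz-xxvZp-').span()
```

This matches one or more of any character (lazy); then the literal 'eqz' repeated 3 times, then a non-word character, then one or more of a literal 'x' (lazy) (captured as 'key'); then one or more of a word character (captured).
`search` walks the string left to right and returns the first match it finds.
The match spans [0:44] → '--..g7eqzeqqzeqz;xxJd-.-. gkeeqzeqzeqz-xxvZp'.
Captured: group 1 = 'eqzeqzeqz-x', group 2 = 'xvZp'.

(0, 44)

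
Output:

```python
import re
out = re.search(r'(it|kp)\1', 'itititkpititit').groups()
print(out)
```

After group 1 captures some text, `\1` only succeeds where that same text appears again.
`re.search` tries every starting position until one works.
The match spans [0:4] → 'itit'.
Captured: group 1 = 'it'.

('it',)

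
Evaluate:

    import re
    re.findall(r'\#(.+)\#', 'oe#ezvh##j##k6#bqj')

Matches: at [2:15] match '#ezvh##j##k6#', group 1 = 'ezvh##j##k6'.
`findall` collects group 1 from the one match (1 total).

['ezvh##j##k6']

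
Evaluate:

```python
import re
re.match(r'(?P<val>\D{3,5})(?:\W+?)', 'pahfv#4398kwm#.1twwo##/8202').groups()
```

('pahfv',)

Pattern: 3 to 5 of a non-digit (captured as 'val'); then one or more of a non-word character (lazy) (non-capturing group).
With `match`, the pattern is implicitly anchored at the beginning.
The match spans [0:6] → 'pahfv#'.
Captured: group 1 = 'pahfv'.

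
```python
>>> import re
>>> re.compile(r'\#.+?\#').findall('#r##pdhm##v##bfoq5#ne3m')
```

With the lazy modifier that quantifier settles for the fewest repetitions that let the rest of the pattern succeed (the atoms after it are unaffected and can still be greedy).
Matches: at [0:3] → '#r#'; at [3:9] → '#pdhm#'; at [9:12] → '#v#'; at [12:19] → '#bfoq5#'.
With no groups in the pattern, `findall` gives back each whole match — 4 here.

['#r#', '#pdhm#', '#v#', '#bfoq5#']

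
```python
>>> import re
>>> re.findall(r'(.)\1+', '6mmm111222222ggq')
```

['m', '1', '2', 'g']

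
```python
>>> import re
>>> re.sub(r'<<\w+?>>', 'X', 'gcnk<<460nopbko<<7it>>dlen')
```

'gcnk<<460nopbkoXdlen'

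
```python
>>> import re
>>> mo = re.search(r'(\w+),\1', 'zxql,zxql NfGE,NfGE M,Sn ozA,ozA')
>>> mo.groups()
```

('zxql',)

The match spans [0:9] → 'zxql,zxql'.
Captured: group 1 = 'zxql'.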